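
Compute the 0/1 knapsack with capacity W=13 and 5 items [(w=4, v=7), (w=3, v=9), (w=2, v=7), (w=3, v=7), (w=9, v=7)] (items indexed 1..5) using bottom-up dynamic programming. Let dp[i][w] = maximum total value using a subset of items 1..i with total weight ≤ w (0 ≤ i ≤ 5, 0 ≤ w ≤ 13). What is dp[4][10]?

i\w   0   1   2   3   4   5   6   7   8   9  10  11  12  13
  0   0   0   0   0   0   0   0   0   0   0   0   0   0   0
  1   0   0   0   0   7   7   7   7   7   7   7   7   7   7
  2   0   0   0   9   9   9   9  16  16  16  16  16  16  16
  3   0   0   7   9   9  16  16  16  16  23  23  23  23  23
  4   0   0   7   9   9  16  16  16  23  23  23  23  30  30
  5   0   0   7   9   9  16  16  16  23  23  23  23  30  30

23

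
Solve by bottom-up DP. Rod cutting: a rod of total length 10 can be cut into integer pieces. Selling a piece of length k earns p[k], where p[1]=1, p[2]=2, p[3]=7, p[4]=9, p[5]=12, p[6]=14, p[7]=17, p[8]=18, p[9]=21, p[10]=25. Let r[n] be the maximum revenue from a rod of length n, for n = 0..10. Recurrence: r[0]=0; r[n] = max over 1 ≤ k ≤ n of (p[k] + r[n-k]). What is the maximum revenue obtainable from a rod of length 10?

   n    0    1    2    3    4    5    6    7    8    9   10
r[n]    0    1    2    7    9   12   14   17   19   21   25

25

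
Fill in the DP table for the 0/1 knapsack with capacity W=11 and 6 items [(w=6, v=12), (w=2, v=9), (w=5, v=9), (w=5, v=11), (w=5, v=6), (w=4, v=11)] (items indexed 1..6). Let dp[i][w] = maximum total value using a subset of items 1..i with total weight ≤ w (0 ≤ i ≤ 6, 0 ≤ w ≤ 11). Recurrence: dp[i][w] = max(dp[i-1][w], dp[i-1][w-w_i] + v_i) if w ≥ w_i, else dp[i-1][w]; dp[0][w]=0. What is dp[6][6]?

20

i\w   0   1   2   3   4   5   6   7   8   9  10  11
  0   0   0   0   0   0   0   0   0   0   0   0   0
  1   0   0   0   0   0   0  12  12  12  12  12  12
  2   0   0   9   9   9   9  12  12  21  21  21  21
  3   0   0   9   9   9   9  12  18  21  21  21  21
  4   0   0   9   9   9  11  12  20  21  21  21  23
  5   0   0   9   9   9  11  12  20  21  21  21  23
  6   0   0   9   9  11  11  20  20  21  22  23  31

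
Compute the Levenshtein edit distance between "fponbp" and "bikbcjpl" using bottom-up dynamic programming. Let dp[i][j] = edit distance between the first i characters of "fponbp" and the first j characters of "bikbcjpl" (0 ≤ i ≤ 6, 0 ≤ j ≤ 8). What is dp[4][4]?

4

   ''  b  i  k  b  c  j  p  l
''  0  1  2  3  4  5  6  7  8
 f  1  1  2  3  4  5  6  7  8
 p  2  2  2  3  4  5  6  6  7
 o  3  3  3  3  4  5  6  7  7
 n  4  4  4  4  4  5  6  7  8
 b  5  4  5  5  4  5  6  7  8
 p  6  5  5  6  5  5  6  6  7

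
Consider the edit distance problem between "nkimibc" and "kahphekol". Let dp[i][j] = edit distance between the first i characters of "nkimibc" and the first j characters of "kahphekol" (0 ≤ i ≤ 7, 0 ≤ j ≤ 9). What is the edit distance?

   ''  k  a  h  p  h  e  k  o  l
''  0  1  2  3  4  5  6  7  8  9
 n  1  1  2  3  4  5  6  7  8  9
 k  2  1  2  3  4  5  6  6  7  8
 i  3  2  2  3  4  5  6  7  7  8
 m  4  3  3  3  4  5  6  7  8  8
 i  5  4  4  4  4  5  6  7  8  9
 b  6  5  5  5  5  5  6  7  8  9
 c  7  6  6  6  6  6  6  7  8  9

9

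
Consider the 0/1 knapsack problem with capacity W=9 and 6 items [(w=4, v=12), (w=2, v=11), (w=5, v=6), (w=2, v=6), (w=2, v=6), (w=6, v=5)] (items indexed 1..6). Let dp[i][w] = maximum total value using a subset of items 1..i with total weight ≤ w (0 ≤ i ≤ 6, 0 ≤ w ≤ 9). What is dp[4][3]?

11

i\w   0   1   2   3   4   5   6   7   8   9
  0   0   0   0   0   0   0   0   0   0   0
  1   0   0   0   0  12  12  12  12  12  12
  2   0   0  11  11  12  12  23  23  23  23
  3   0   0  11  11  12  12  23  23  23  23
  4   0   0  11  11  17  17  23  23  29  29
  5   0   0  11  11  17  17  23  23  29  29
  6   0   0  11  11  17  17  23  23  29  29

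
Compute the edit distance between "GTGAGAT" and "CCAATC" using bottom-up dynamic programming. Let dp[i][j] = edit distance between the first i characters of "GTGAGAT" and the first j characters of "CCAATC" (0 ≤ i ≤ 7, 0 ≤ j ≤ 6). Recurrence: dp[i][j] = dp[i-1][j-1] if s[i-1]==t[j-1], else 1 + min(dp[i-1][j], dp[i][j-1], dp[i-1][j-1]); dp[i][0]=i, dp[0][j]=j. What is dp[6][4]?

4

   ''  C  C  A  A  T  C
''  0  1  2  3  4  5  6
 G  1  1  2  3  4  5  6
 T  2  2  2  3  4  4  5
 G  3  3  3  3  4  5  5
 A  4  4  4  3  3  4  5
 G  5  5  5  4  4  4  5
 A  6  6  6  5  4  5  5
 T  7  7  7  6  5  4  5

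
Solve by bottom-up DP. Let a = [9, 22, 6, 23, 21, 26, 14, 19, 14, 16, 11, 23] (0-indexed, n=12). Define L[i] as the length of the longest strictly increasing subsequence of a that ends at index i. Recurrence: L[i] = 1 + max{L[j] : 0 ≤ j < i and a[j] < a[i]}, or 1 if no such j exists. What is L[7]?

   i    0    1    2    3    4    5    6    7    8    9   10   11
a[i]    9   22    6   23   21   26   14   19   14   16   11   23
L[i]    1    2    1    3    2    4    2    3    2    3    2    4

3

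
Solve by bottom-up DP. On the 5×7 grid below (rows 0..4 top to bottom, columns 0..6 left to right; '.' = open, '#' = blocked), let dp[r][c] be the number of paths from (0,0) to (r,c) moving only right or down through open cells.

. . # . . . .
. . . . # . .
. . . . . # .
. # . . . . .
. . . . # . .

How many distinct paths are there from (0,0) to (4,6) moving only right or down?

38

r\c   0   1   2   3   4   5   6
  0   1   1   0   0   0   0   0
  1   1   2   2   2   0   0   0
  2   1   3   5   7   7   0   0
  3   1   0   5  12  19  19  19
  4   1   1   6  18   0  19  38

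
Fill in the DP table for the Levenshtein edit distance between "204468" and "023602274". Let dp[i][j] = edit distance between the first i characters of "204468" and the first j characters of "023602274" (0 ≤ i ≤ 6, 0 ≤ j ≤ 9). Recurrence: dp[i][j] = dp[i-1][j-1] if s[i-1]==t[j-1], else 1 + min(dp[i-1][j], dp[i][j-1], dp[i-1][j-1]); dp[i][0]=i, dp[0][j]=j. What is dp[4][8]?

   ''  0  2  3  6  0  2  2  7  4
''  0  1  2  3  4  5  6  7  8  9
 2  1  1  1  2  3  4  5  6  7  8
 0  2  1  2  2  3  3  4  5  6  7
 4  3  2  2  3  3  4  4  5  6  6
 4  4  3  3  3  4  4  5  5  6  6
 6  5  4  4  4  3  4  5  6  6  7
 8  6  5  5  5  4  4  5  6  7  7

6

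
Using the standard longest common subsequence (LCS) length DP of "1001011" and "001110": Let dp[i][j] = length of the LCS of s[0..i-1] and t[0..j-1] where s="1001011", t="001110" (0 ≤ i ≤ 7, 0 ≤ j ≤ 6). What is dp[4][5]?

3

   ''  0  0  1  1  1  0
''  0  0  0  0  0  0  0
 1  0  0  0  1  1  1  1
 0  0  1  1  1  1  1  2
 0  0  1  2  2  2  2  2
 1  0  1  2  3  3  3  3
 0  0  1  2  3  3  3  4
 1  0  1  2  3  4  4  4
 1  0  1  2  3  4  5  5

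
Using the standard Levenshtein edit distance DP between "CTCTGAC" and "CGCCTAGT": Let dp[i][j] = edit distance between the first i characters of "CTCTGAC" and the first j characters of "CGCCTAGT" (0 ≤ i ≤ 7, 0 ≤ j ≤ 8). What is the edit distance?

5

   ''  C  G  C  C  T  A  G  T
''  0  1  2  3  4  5  6  7  8
 C  1  0  1  2  3  4  5  6  7
 T  2  1  1  2  3  3  4  5  6
 C  3  2  2  1  2  3  4  5  6
 T  4  3  3  2  2  2  3  4  5
 G  5  4  3  3  3  3  3  3  4
 A  6  5  4  4  4  4  3  4  4
 C  7  6  5  4  4  5  4  4  5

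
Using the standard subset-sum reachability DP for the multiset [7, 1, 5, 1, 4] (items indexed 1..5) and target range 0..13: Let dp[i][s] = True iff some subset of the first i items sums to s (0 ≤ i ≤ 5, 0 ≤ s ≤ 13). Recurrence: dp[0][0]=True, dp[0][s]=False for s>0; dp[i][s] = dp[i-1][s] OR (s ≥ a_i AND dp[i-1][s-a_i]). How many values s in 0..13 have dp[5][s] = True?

i\s   0   1   2   3   4   5   6   7   8   9  10  11  12  13
  0   T   F   F   F   F   F   F   F   F   F   F   F   F   F
  1   T   F   F   F   F   F   F   T   F   F   F   F   F   F
  2   T   T   F   F   F   F   F   T   T   F   F   F   F   F
  3   T   T   F   F   F   T   T   T   T   F   F   F   T   T
  4   T   T   T   F   F   T   T   T   T   T   F   F   T   T
  5   T   T   T   F   T   T   T   T   T   T   T   T   T   T

13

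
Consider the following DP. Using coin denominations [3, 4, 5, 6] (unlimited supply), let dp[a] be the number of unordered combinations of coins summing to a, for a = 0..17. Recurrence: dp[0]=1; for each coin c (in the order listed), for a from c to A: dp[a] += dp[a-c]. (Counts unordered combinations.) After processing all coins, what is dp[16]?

after  coin     0     1     2     3     4     5     6     7     8     9    10    11    12    13    14    15    16    17
          3     1     0     0     1     0     0     1     0     0     1     0     0     1     0     0     1     0     0
          4     1     0     0     1     1     0     1     1     1     1     1     1     2     1     1     2     2     1
          5     1     0     0     1     1     1     1     1     2     2     2     2     3     3     3     4     4     4
          6     1     0     0     1     1     1     2     1     2     3     3     3     5     4     5     7     7     7

7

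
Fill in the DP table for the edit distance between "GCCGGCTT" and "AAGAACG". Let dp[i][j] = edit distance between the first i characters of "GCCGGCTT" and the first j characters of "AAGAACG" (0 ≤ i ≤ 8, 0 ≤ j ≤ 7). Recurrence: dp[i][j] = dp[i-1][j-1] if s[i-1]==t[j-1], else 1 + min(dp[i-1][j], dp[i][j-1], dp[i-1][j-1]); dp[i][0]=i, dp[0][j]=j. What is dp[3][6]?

   ''  A  A  G  A  A  C  G
''  0  1  2  3  4  5  6  7
 G  1  1  2  2  3  4  5  6
 C  2  2  2  3  3  4  4  5
 C  3  3  3  3  4  4  4  5
 G  4  4  4  3  4  5  5  4
 G  5  5  5  4  4  5  6  5
 C  6  6  6  5  5  5  5  6
 T  7  7  7  6  6  6  6  6
 T  8  8  8  7  7  7  7  7

4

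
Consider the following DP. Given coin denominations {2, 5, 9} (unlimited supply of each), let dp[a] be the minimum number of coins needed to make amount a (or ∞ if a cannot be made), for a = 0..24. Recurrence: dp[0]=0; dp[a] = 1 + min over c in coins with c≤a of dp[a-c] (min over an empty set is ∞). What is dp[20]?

3

 a  0  1  2  3  4  5  6  7  8  9 10 11 12 13 14 15 16 17 18 19 20 21 22 23 24
dp  0  -  1  -  2  1  3  2  4  1  2  2  3  3  2  3  3  4  2  3  3  4  4  3  4
(- denotes ∞ / unreachable)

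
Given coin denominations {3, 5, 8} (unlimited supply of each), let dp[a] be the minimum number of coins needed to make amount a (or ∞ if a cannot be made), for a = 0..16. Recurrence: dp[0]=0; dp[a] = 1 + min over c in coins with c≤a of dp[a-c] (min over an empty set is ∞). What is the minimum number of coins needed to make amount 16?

2

 a  0  1  2  3  4  5  6  7  8  9 10 11 12 13 14 15 16
dp  0  -  -  1  -  1  2  -  1  3  2  2  4  2  3  3  2
(- denotes ∞ / unreachable)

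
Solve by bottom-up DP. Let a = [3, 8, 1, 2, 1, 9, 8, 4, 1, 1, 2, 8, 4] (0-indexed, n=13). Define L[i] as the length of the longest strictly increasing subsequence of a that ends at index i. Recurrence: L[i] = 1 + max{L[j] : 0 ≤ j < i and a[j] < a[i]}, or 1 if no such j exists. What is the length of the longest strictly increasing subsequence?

4

   i    0    1    2    3    4    5    6    7    8    9   10   11   12
a[i]    3    8    1    2    1    9    8    4    1    1    2    8    4
L[i]    1    2    1    2    1    3    3    3    1    1    2    4    3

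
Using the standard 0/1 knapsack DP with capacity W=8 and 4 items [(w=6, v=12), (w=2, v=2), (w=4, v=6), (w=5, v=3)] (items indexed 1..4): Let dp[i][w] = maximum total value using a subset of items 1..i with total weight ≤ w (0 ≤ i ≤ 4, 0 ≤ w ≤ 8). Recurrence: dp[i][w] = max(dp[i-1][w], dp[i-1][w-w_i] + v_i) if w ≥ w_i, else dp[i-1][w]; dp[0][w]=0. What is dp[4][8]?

i\w   0   1   2   3   4   5   6   7   8
  0   0   0   0   0   0   0   0   0   0
  1   0   0   0   0   0   0  12  12  12
  2   0   0   2   2   2   2  12  12  14
  3   0   0   2   2   6   6  12  12  14
  4   0   0   2   2   6   6  12  12  14

14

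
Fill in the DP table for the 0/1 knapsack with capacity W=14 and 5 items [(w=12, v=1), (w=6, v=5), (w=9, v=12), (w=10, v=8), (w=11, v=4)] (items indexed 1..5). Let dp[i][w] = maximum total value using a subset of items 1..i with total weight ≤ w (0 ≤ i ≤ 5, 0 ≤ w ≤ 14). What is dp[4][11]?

i\w   0   1   2   3   4   5   6   7   8   9  10  11  12  13  14
  0   0   0   0   0   0   0   0   0   0   0   0   0   0   0   0
  1   0   0   0   0   0   0   0   0   0   0   0   0   1   1   1
  2   0   0   0   0   0   0   5   5   5   5   5   5   5   5   5
  3   0   0   0   0   0   0   5   5   5  12  12  12  12  12  12
  4   0   0   0   0   0   0   5   5   5  12  12  12  12  12  12
  5   0   0   0   0   0   0   5   5   5  12  12  12  12  12  12

12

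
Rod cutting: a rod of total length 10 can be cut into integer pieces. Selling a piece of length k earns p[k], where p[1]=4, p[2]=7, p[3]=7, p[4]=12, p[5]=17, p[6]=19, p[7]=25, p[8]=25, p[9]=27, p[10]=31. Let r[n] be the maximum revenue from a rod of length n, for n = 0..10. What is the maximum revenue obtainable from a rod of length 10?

   n    0    1    2    3    4    5    6    7    8    9   10
r[n]    0    4    8   12   16   20   24   28   32   36   40

40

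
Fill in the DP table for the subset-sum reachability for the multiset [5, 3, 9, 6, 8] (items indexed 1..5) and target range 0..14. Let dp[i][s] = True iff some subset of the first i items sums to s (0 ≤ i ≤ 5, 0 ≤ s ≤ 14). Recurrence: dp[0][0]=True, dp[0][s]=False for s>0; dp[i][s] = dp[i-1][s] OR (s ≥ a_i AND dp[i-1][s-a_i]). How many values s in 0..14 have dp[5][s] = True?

i\s   0   1   2   3   4   5   6   7   8   9  10  11  12  13  14
  0   T   F   F   F   F   F   F   F   F   F   F   F   F   F   F
  1   T   F   F   F   F   T   F   F   F   F   F   F   F   F   F
  2   T   F   F   T   F   T   F   F   T   F   F   F   F   F   F
  3   T   F   F   T   F   T   F   F   T   T   F   F   T   F   T
  4   T   F   F   T   F   T   T   F   T   T   F   T   T   F   T
  5   T   F   F   T   F   T   T   F   T   T   F   T   T   T   T

10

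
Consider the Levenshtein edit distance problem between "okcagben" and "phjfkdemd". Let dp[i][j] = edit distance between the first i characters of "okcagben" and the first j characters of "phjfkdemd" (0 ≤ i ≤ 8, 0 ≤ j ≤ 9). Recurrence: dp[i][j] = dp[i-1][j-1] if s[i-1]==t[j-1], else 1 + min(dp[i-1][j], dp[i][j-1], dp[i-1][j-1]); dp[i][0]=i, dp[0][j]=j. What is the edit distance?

8

   ''  p  h  j  f  k  d  e  m  d
''  0  1  2  3  4  5  6  7  8  9
 o  1  1  2  3  4  5  6  7  8  9
 k  2  2  2  3  4  4  5  6  7  8
 c  3  3  3  3  4  5  5  6  7  8
 a  4  4  4  4  4  5  6  6  7  8
 g  5  5  5  5  5  5  6  7  7  8
 b  6  6  6  6  6  6  6  7  8  8
 e  7  7  7  7  7  7  7  6  7  8
 n  8  8  8  8  8  8  8  7  7  8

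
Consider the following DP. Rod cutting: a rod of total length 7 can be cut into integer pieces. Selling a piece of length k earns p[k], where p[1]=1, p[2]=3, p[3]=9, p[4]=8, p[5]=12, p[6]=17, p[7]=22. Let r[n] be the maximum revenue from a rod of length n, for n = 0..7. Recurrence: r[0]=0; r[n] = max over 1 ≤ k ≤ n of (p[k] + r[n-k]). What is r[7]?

22

   n    0    1    2    3    4    5    6    7
r[n]    0    1    3    9   10   12   18   22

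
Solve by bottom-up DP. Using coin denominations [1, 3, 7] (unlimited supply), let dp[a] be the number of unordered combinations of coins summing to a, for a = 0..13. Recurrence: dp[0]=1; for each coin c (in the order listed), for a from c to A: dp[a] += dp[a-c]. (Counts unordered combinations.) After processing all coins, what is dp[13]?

8

after  coin     0     1     2     3     4     5     6     7     8     9    10    11    12    13
          1     1     1     1     1     1     1     1     1     1     1     1     1     1     1
          3     1     1     1     2     2     2     3     3     3     4     4     4     5     5
          7     1     1     1     2     2     2     3     4     4     5     6     6     7     8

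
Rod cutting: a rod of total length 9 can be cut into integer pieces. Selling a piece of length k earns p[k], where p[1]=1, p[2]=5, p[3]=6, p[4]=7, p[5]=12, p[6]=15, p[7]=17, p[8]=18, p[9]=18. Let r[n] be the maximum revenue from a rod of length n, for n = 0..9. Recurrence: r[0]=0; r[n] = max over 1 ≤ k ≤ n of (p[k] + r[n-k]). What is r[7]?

   n    0    1    2    3    4    5    6    7    8    9
r[n]    0    1    5    6   10   12   15   17   20   22

17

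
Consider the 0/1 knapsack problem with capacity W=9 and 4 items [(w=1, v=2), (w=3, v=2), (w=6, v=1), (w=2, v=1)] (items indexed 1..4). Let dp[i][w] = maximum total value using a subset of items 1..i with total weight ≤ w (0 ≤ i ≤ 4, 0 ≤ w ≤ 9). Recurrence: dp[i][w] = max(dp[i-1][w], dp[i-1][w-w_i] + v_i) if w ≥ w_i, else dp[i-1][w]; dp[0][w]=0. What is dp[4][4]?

i\w   0   1   2   3   4   5   6   7   8   9
  0   0   0   0   0   0   0   0   0   0   0
  1   0   2   2   2   2   2   2   2   2   2
  2   0   2   2   2   4   4   4   4   4   4
  3   0   2   2   2   4   4   4   4   4   4
  4   0   2   2   3   4   4   5   5   5   5

4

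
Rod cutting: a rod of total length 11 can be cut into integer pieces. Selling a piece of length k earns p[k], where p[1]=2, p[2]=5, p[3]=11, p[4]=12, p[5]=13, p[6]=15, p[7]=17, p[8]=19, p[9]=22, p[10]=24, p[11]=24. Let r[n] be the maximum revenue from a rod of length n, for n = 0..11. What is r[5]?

   n    0    1    2    3    4    5    6    7    8    9   10   11
r[n]    0    2    5   11   13   16   22   24   27   33   35   38

16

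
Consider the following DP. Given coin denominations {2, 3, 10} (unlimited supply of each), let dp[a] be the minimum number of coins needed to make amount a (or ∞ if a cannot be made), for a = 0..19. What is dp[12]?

 a  0  1  2  3  4  5  6  7  8  9 10 11 12 13 14 15 16 17 18 19
dp  0  -  1  1  2  2  2  3  3  3  1  4  2  2  3  3  3  4  4  4
(- denotes ∞ / unreachable)

2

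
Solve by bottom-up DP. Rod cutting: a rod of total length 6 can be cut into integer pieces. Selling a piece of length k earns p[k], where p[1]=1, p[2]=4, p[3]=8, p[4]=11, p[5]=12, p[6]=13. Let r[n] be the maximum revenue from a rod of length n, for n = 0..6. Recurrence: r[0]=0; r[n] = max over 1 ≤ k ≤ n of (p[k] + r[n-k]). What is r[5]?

12

   n    0    1    2    3    4    5    6
r[n]    0    1    4    8   11   12   16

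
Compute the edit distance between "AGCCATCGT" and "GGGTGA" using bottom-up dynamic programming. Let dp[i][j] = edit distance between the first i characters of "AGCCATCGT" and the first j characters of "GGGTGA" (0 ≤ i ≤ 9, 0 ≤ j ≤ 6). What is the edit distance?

   ''  G  G  G  T  G  A
''  0  1  2  3  4  5  6
 A  1  1  2  3  4  5  5
 G  2  1  1  2  3  4  5
 C  3  2  2  2  3  4  5
 C  4  3  3  3  3  4  5
 A  5  4  4  4  4  4  4
 T  6  5  5  5  4  5  5
 C  7  6  6  6  5  5  6
 G  8  7  6  6  6  5  6
 T  9  8  7  7  6  6  6

6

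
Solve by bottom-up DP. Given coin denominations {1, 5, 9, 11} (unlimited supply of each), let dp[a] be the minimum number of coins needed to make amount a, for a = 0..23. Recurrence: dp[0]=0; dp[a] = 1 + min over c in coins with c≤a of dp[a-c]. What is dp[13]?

 a  0  1  2  3  4  5  6  7  8  9 10 11 12 13 14 15 16 17 18 19 20 21 22 23
dp  0  1  2  3  4  1  2  3  4  1  2  1  2  3  2  3  2  3  2  3  2  3  2  3

3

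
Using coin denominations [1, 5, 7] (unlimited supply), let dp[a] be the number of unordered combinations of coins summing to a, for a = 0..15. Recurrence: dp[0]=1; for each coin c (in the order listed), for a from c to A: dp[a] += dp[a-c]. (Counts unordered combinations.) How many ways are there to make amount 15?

after  coin     0     1     2     3     4     5     6     7     8     9    10    11    12    13    14    15
          1     1     1     1     1     1     1     1     1     1     1     1     1     1     1     1     1
          5     1     1     1     1     1     2     2     2     2     2     3     3     3     3     3     4
          7     1     1     1     1     1     2     2     3     3     3     4     4     5     5     6     7

7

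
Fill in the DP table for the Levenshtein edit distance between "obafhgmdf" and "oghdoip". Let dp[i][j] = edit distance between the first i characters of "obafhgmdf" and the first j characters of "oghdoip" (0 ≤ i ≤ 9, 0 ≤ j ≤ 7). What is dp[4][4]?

   ''  o  g  h  d  o  i  p
''  0  1  2  3  4  5  6  7
 o  1  0  1  2  3  4  5  6
 b  2  1  1  2  3  4  5  6
 a  3  2  2  2  3  4  5  6
 f  4  3  3  3  3  4  5  6
 h  5  4  4  3  4  4  5  6
 g  6  5  4  4  4  5  5  6
 m  7  6  5  5  5  5  6  6
 d  8  7  6  6  5  6  6  7
 f  9  8  7  7  6  6  7  7

3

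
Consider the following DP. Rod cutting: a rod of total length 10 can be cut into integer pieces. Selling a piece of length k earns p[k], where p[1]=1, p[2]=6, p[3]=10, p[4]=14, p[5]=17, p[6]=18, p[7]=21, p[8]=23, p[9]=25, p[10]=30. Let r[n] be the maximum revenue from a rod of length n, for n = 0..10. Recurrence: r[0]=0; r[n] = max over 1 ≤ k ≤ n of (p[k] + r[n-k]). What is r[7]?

24

   n    0    1    2    3    4    5    6    7    8    9   10
r[n]    0    1    6   10   14   17   20   24   28   31   34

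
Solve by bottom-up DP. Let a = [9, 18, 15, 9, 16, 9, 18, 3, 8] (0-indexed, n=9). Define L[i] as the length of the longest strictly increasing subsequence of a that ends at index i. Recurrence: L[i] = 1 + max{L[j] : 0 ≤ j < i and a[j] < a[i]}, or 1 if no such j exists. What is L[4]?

   i    0    1    2    3    4    5    6    7    8
a[i]    9   18   15    9   16    9   18    3    8
L[i]    1    2    2    1    3    1    4    1    2

3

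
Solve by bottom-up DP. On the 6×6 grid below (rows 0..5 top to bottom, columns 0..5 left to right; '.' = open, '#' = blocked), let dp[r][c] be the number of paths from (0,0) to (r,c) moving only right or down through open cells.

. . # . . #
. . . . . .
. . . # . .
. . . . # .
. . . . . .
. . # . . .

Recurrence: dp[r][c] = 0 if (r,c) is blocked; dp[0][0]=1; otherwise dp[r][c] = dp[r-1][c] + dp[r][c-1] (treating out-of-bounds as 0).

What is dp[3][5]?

r\c   0   1   2   3   4   5
  0   1   1   0   0   0   0
  1   1   2   2   2   2   2
  2   1   3   5   0   2   4
  3   1   4   9   9   0   4
  4   1   5  14  23  23  27
  5   1   6   0  23  46  73

4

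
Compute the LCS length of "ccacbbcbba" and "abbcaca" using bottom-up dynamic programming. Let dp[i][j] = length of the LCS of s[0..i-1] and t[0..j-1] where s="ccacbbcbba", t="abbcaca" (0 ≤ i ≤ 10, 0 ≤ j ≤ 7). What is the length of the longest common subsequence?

5

   ''  a  b  b  c  a  c  a
''  0  0  0  0  0  0  0  0
 c  0  0  0  0  1  1  1  1
 c  0  0  0  0  1  1  2  2
 a  0  1  1  1  1  2  2  3
 c  0  1  1  1  2  2  3  3
 b  0  1  2  2  2  2  3  3
 b  0  1  2  3  3  3  3  3
 c  0  1  2  3  4  4  4  4
 b  0  1  2  3  4  4  4  4
 b  0  1  2  3  4  4  4  4
 a  0  1  2  3  4  5  5  5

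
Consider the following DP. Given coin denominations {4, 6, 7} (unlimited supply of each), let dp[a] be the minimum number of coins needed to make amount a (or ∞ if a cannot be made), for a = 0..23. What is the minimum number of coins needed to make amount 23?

 a  0  1  2  3  4  5  6  7  8  9 10 11 12 13 14 15 16 17 18 19 20 21 22 23
dp  0  -  -  -  1  -  1  1  2  -  2  2  2  2  2  3  3  3  3  3  3  3  4  4
(- denotes ∞ / unreachable)

4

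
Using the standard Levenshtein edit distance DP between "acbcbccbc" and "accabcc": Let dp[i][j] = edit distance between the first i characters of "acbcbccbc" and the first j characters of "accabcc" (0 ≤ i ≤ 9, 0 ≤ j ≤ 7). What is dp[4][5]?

   ''  a  c  c  a  b  c  c
''  0  1  2  3  4  5  6  7
 a  1  0  1  2  3  4  5  6
 c  2  1  0  1  2  3  4  5
 b  3  2  1  1  2  2  3  4
 c  4  3  2  1  2  3  2  3
 b  5  4  3  2  2  2  3  3
 c  6  5  4  3  3  3  2  3
 c  7  6  5  4  4  4  3  2
 b  8  7  6  5  5  4  4  3
 c  9  8  7  6  6  5  4  4

3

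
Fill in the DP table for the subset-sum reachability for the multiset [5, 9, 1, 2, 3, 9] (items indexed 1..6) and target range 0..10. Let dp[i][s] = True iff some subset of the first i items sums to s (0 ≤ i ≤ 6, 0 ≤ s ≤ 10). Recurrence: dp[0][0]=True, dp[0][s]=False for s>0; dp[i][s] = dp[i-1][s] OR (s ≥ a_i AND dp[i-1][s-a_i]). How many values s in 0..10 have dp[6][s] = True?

11

i\s   0   1   2   3   4   5   6   7   8   9  10
  0   T   F   F   F   F   F   F   F   F   F   F
  1   T   F   F   F   F   T   F   F   F   F   F
  2   T   F   F   F   F   T   F   F   F   T   F
  3   T   T   F   F   F   T   T   F   F   T   T
  4   T   T   T   T   F   T   T   T   T   T   T
  5   T   T   T   T   T   T   T   T   T   T   T
  6   T   T   T   T   T   T   T   T   T   T   T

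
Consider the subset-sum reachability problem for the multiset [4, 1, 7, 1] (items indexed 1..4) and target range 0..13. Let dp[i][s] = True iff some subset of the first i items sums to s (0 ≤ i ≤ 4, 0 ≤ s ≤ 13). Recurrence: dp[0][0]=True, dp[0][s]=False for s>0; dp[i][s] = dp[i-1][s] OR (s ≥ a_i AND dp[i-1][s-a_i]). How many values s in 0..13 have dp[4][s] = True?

i\s   0   1   2   3   4   5   6   7   8   9  10  11  12  13
  0   T   F   F   F   F   F   F   F   F   F   F   F   F   F
  1   T   F   F   F   T   F   F   F   F   F   F   F   F   F
  2   T   T   F   F   T   T   F   F   F   F   F   F   F   F
  3   T   T   F   F   T   T   F   T   T   F   F   T   T   F
  4   T   T   T   F   T   T   T   T   T   T   F   T   T   T

12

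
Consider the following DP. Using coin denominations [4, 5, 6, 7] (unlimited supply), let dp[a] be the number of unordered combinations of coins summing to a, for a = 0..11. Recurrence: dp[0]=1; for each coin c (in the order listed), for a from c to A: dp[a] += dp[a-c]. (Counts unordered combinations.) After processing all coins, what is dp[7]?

1

after  coin     0     1     2     3     4     5     6     7     8     9    10    11
          4     1     0     0     0     1     0     0     0     1     0     0     0
          5     1     0     0     0     1     1     0     0     1     1     1     0
          6     1     0     0     0     1     1     1     0     1     1     2     1
          7     1     0     0     0     1     1     1     1     1     1     2     2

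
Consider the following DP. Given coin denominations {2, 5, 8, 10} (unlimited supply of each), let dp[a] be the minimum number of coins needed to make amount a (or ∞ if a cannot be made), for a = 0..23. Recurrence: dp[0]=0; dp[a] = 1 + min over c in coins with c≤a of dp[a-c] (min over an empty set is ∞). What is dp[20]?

2

 a  0  1  2  3  4  5  6  7  8  9 10 11 12 13 14 15 16 17 18 19 20 21 22 23
dp  0  -  1  -  2  1  3  2  1  3  1  4  2  2  3  2  2  3  2  4  2  3  3  3
(- denotes ∞ / unreachable)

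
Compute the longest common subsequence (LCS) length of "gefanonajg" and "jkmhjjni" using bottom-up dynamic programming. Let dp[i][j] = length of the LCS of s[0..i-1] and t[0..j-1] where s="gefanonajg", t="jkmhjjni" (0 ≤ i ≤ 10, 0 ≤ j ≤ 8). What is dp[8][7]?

1

   ''  j  k  m  h  j  j  n  i
''  0  0  0  0  0  0  0  0  0
 g  0  0  0  0  0  0  0  0  0
 e  0  0  0  0  0  0  0  0  0
 f  0  0  0  0  0  0  0  0  0
 a  0  0  0  0  0  0  0  0  0
 n  0  0  0  0  0  0  0  1  1
 o  0  0  0  0  0  0  0  1  1
 n  0  0  0  0  0  0  0  1  1
 a  0  0  0  0  0  0  0  1  1
 j  0  1  1  1  1  1  1  1  1
 g  0  1  1  1  1  1  1  1  1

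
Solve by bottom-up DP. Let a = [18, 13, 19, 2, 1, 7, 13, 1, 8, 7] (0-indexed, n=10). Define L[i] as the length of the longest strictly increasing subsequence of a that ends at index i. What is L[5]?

   i    0    1    2    3    4    5    6    7    8    9
a[i]   18   13   19    2    1    7   13    1    8    7
L[i]    1    1    2    1    1    2    3    1    3    2

2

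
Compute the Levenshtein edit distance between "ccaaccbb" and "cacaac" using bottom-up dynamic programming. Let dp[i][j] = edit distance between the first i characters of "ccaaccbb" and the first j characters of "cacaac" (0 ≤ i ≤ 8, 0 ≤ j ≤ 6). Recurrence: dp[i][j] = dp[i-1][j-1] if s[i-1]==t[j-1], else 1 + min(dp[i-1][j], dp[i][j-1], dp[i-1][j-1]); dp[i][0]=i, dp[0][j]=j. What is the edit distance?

4

   ''  c  a  c  a  a  c
''  0  1  2  3  4  5  6
 c  1  0  1  2  3  4  5
 c  2  1  1  1  2  3  4
 a  3  2  1  2  1  2  3
 a  4  3  2  2  2  1  2
 c  5  4  3  2  3  2  1
 c  6  5  4  3  3  3  2
 b  7  6  5  4  4  4  3
 b  8  7  6  5  5  5  4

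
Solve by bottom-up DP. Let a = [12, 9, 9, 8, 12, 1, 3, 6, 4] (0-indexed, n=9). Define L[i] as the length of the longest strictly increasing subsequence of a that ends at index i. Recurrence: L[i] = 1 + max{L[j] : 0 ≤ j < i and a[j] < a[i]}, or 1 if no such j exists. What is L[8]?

   i    0    1    2    3    4    5    6    7    8
a[i]   12    9    9    8   12    1    3    6    4
L[i]    1    1    1    1    2    1    2    3    3

3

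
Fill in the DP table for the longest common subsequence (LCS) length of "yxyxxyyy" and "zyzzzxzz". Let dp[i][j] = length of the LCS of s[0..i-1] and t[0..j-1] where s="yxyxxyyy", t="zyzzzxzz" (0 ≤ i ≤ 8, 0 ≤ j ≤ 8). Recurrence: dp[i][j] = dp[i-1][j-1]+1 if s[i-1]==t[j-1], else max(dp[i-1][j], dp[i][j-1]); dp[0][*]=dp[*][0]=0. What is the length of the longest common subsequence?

2

   ''  z  y  z  z  z  x  z  z
''  0  0  0  0  0  0  0  0  0
 y  0  0  1  1  1  1  1  1  1
 x  0  0  1  1  1  1  2  2  2
 y  0  0  1  1  1  1  2  2  2
 x  0  0  1  1  1  1  2  2  2
 x  0  0  1  1  1  1  2  2  2
 y  0  0  1  1  1  1  2  2  2
 y  0  0  1  1  1  1  2  2  2
 y  0  0  1  1  1  1  2  2  2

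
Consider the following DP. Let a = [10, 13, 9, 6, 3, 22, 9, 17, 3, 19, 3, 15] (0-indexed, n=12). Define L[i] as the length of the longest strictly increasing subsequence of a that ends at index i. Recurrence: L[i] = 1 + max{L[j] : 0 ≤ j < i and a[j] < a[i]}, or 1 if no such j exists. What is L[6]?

   i    0    1    2    3    4    5    6    7    8    9   10   11
a[i]   10   13    9    6    3   22    9   17    3   19    3   15
L[i]    1    2    1    1    1    3    2    3    1    4    1    3

2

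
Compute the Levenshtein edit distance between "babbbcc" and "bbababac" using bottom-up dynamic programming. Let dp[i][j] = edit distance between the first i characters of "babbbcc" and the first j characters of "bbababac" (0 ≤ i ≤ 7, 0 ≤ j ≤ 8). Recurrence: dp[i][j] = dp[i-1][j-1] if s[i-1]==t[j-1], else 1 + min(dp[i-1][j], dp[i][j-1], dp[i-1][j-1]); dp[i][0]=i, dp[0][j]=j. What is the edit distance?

3

   ''  b  b  a  b  a  b  a  c
''  0  1  2  3  4  5  6  7  8
 b  1  0  1  2  3  4  5  6  7
 a  2  1  1  1  2  3  4  5  6
 b  3  2  1  2  1  2  3  4  5
 b  4  3  2  2  2  2  2  3  4
 b  5  4  3  3  2  3  2  3  4
 c  6  5  4  4  3  3  3  3  3
 c  7  6  5  5  4  4  4  4  3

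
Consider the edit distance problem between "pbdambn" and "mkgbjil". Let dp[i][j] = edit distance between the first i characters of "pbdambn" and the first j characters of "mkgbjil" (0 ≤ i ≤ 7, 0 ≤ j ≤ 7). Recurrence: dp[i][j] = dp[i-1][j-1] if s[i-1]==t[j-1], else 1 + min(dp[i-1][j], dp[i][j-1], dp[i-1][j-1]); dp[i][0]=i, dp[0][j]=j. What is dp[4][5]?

   ''  m  k  g  b  j  i  l
''  0  1  2  3  4  5  6  7
 p  1  1  2  3  4  5  6  7
 b  2  2  2  3  3  4  5  6
 d  3  3  3  3  4  4  5  6
 a  4  4  4  4  4  5  5  6
 m  5  4  5  5  5  5  6  6
 b  6  5  5  6  5  6  6  7
 n  7  6  6  6  6  6  7  7

5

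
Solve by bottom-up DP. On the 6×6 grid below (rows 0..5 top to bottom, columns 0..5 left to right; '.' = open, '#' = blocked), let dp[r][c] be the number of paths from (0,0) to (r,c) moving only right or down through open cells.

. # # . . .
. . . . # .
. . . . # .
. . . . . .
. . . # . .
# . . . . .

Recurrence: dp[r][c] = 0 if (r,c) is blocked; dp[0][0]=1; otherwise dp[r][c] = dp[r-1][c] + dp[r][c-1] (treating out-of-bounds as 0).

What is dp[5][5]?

r\c   0   1   2   3   4   5
  0   1   0   0   0   0   0
  1   1   1   1   1   0   0
  2   1   2   3   4   0   0
  3   1   3   6  10  10  10
  4   1   4  10   0  10  20
  5   0   4  14  14  24  44

44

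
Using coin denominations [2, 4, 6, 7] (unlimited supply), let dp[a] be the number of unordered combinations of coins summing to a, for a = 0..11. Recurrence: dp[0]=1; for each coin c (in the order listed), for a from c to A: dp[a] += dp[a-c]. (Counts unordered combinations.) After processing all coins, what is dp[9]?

after  coin     0     1     2     3     4     5     6     7     8     9    10    11
          2     1     0     1     0     1     0     1     0     1     0     1     0
          4     1     0     1     0     2     0     2     0     3     0     3     0
          6     1     0     1     0     2     0     3     0     4     0     5     0
          7     1     0     1     0     2     0     3     1     4     1     5     2

1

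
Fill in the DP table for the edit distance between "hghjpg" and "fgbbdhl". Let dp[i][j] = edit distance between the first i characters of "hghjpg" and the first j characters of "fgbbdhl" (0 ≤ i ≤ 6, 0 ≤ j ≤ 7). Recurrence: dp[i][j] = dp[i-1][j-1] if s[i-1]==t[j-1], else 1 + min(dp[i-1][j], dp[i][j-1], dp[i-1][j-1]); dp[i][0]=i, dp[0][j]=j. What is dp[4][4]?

3

   ''  f  g  b  b  d  h  l
''  0  1  2  3  4  5  6  7
 h  1  1  2  3  4  5  5  6
 g  2  2  1  2  3  4  5  6
 h  3  3  2  2  3  4  4  5
 j  4  4  3  3  3  4  5  5
 p  5  5  4  4  4  4  5  6
 g  6  6  5  5  5  5  5  6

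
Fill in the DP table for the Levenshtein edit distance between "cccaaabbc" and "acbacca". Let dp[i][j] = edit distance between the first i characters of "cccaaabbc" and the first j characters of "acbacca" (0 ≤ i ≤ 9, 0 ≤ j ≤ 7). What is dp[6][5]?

4

   ''  a  c  b  a  c  c  a
''  0  1  2  3  4  5  6  7
 c  1  1  1  2  3  4  5  6
 c  2  2  1  2  3  3  4  5
 c  3  3  2  2  3  3  3  4
 a  4  3  3  3  2  3  4  3
 a  5  4  4  4  3  3  4  4
 a  6  5  5  5  4  4  4  4
 b  7  6  6  5  5  5  5  5
 b  8  7  7  6  6  6  6  6
 c  9  8  7  7  7  6  6  7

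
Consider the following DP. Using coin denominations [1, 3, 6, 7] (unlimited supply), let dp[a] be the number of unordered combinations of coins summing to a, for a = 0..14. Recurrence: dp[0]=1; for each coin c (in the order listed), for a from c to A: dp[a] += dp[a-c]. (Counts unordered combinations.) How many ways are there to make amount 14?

after  coin     0     1     2     3     4     5     6     7     8     9    10    11    12    13    14
          1     1     1     1     1     1     1     1     1     1     1     1     1     1     1     1
          3     1     1     1     2     2     2     3     3     3     4     4     4     5     5     5
          6     1     1     1     2     2     2     4     4     4     6     6     6     9     9     9
          7     1     1     1     2     2     2     4     5     5     7     8     8    11    13    14

14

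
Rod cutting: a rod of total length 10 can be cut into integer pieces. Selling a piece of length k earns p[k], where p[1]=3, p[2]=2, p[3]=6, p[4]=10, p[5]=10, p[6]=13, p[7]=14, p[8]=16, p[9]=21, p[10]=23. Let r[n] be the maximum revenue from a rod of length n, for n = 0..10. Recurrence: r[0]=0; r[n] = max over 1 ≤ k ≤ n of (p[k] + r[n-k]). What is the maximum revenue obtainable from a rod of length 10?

   n    0    1    2    3    4    5    6    7    8    9   10
r[n]    0    3    6    9   12   15   18   21   24   27   30

30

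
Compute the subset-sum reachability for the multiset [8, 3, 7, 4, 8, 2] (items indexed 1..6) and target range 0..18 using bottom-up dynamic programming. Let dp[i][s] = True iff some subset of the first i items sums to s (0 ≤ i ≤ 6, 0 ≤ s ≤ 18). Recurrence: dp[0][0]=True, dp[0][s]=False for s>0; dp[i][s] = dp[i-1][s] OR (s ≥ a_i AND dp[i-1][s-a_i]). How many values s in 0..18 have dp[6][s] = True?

i\s   0   1   2   3   4   5   6   7   8   9  10  11  12  13  14  15  16  17  18
  0   T   F   F   F   F   F   F   F   F   F   F   F   F   F   F   F   F   F   F
  1   T   F   F   F   F   F   F   F   T   F   F   F   F   F   F   F   F   F   F
  2   T   F   F   T   F   F   F   F   T   F   F   T   F   F   F   F   F   F   F
  3   T   F   F   T   F   F   F   T   T   F   T   T   F   F   F   T   F   F   T
  4   T   F   F   T   T   F   F   T   T   F   T   T   T   F   T   T   F   F   T
  5   T   F   F   T   T   F   F   T   T   F   T   T   T   F   T   T   T   F   T
  6   T   F   T   T   T   T   T   T   T   T   T   T   T   T   T   T   T   T   T

18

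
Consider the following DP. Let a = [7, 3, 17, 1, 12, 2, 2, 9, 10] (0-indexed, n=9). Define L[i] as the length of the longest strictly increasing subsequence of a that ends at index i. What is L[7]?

   i    0    1    2    3    4    5    6    7    8
a[i]    7    3   17    1   12    2    2    9   10
L[i]    1    1    2    1    2    2    2    3    4

3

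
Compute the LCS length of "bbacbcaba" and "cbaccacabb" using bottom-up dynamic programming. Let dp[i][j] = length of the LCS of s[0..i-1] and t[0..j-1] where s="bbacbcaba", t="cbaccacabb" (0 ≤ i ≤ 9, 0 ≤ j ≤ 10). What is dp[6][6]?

   ''  c  b  a  c  c  a  c  a  b  b
''  0  0  0  0  0  0  0  0  0  0  0
 b  0  0  1  1  1  1  1  1  1  1  1
 b  0  0  1  1  1  1  1  1  1  2  2
 a  0  0  1  2  2  2  2  2  2  2  2
 c  0  1  1  2  3  3  3  3  3  3  3
 b  0  1  2  2  3  3  3  3  3  4  4
 c  0  1  2  2  3  4  4  4  4  4  4
 a  0  1  2  3  3  4  5  5  5  5  5
 b  0  1  2  3  3  4  5  5  5  6  6
 a  0  1  2  3  3  4  5  5  6  6  6

4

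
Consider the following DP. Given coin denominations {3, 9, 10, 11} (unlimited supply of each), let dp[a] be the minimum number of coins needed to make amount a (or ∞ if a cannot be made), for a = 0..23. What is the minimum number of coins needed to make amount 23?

 a  0  1  2  3  4  5  6  7  8  9 10 11 12 13 14 15 16 17 18 19 20 21 22 23
dp  0  -  -  1  -  -  2  -  -  1  1  1  2  2  2  3  3  3  2  2  2  2  2  3
(- denotes ∞ / unreachable)

3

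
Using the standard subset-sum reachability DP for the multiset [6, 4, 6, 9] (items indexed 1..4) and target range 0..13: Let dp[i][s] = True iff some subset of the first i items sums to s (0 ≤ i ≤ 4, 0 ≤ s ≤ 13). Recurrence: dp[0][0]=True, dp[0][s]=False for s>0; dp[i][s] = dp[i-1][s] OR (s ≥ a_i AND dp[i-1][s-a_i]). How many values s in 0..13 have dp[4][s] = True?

7

i\s   0   1   2   3   4   5   6   7   8   9  10  11  12  13
  0   T   F   F   F   F   F   F   F   F   F   F   F   F   F
  1   T   F   F   F   F   F   T   F   F   F   F   F   F   F
  2   T   F   F   F   T   F   T   F   F   F   T   F   F   F
  3   T   F   F   F   T   F   T   F   F   F   T   F   T   F
  4   T   F   F   F   T   F   T   F   F   T   T   F   T   T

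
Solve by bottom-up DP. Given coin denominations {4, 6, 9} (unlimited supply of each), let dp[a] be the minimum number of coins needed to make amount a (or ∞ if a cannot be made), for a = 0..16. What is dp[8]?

 a  0  1  2  3  4  5  6  7  8  9 10 11 12 13 14 15 16
dp  0  -  -  -  1  -  1  -  2  1  2  -  2  2  3  2  3
(- denotes ∞ / unreachable)

2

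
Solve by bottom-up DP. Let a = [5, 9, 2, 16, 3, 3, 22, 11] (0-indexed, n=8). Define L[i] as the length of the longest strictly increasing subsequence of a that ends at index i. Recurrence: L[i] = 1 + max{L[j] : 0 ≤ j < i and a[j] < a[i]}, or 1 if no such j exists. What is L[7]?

3

   i    0    1    2    3    4    5    6    7
a[i]    5    9    2   16    3    3   22   11
L[i]    1    2    1    3    2    2    4    3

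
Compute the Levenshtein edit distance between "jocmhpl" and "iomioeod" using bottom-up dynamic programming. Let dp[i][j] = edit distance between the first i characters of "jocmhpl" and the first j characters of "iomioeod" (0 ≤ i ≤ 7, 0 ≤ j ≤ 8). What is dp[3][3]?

2

   ''  i  o  m  i  o  e  o  d
''  0  1  2  3  4  5  6  7  8
 j  1  1  2  3  4  5  6  7  8
 o  2  2  1  2  3  4  5  6  7
 c  3  3  2  2  3  4  5  6  7
 m  4  4  3  2  3  4  5  6  7
 h  5  5  4  3  3  4  5  6  7
 p  6  6  5  4  4  4  5  6  7
 l  7  7  6  5  5  5  5  6  7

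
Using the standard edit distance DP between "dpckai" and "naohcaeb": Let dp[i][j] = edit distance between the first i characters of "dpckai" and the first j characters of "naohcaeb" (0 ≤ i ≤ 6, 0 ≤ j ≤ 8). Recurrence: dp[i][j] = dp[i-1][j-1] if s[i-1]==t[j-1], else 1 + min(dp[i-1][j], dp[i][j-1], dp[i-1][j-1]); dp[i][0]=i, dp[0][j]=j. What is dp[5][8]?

7

   ''  n  a  o  h  c  a  e  b
''  0  1  2  3  4  5  6  7  8
 d  1  1  2  3  4  5  6  7  8
 p  2  2  2  3  4  5  6  7  8
 c  3  3  3  3  4  4  5  6  7
 k  4  4  4  4  4  5  5  6  7
 a  5  5  4  5  5  5  5  6  7
 i  6  6  5  5  6  6  6  6  7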